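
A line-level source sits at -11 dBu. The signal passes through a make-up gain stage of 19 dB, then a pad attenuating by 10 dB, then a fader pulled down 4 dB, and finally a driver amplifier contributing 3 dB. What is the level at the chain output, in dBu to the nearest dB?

-3 dBu

In dB, series stages simply add:
-11 + 19 − 10 − 4 + 3 = -3 dBu.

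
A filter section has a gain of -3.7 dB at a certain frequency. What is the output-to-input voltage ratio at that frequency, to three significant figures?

0.653

Voltage ratio = 10^(dB/20).
10^(-3.7/20) = 10^(-0.1850) = 0.653.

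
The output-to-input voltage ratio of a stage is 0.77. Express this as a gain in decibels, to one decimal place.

For a voltage ratio, dB = 20·log₁₀(V₂/V₁).
20·log₁₀(0.77) = -2.3 dB.

-2.3 dB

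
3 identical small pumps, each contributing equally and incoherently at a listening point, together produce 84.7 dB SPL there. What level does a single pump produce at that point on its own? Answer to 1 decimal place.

3 equal incoherent sources add 10·log₁₀(3) = 4.77 dB over one source.
L_one = 84.7 − 4.77 = 79.9 dB SPL.

79.9 dB SPL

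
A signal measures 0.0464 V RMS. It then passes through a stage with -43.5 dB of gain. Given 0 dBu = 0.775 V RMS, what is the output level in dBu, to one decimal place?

-68.0 dBu

Input level: 20·log₁₀(0.0464/0.775) = -24.46 dBu.
Output: -24.46 − 43.5 = -68.0 dBu.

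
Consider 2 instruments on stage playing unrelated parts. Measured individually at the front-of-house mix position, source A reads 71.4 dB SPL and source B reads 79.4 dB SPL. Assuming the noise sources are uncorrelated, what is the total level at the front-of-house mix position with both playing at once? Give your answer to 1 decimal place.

Uncorrelated sources add in intensity (power), not in dB.
L_total = 10·log₁₀(10^(71.4/10) + 10^(79.4/10)) = 10·log₁₀(100900000) = 80.0 dB SPL.

80.0 dB SPL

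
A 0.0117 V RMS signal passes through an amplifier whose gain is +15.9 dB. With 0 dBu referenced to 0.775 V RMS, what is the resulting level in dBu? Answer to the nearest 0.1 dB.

Input level: 20·log₁₀(0.0117/0.775) = -36.42 dBu.
Output: -36.42 + 15.9 = -20.5 dBu.

-20.5 dBu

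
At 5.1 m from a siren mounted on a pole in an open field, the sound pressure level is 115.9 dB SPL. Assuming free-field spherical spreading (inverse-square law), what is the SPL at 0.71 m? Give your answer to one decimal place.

For a point source in a free field, ΔL = −20·log₁₀(d₂/d₁).
ΔL = −20·log₁₀(0.71/5.1) = 17.13 dB, so L₂ = 115.9 + (17.13) = 133.0 dB SPL.

133.0 dB SPL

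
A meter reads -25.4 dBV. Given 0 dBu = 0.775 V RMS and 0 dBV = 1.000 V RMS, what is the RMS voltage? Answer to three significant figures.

0.0537 V

V = 1.000 V × 10^(-25.4/20).
= 1.000 × 0.05370 = 0.0537 V.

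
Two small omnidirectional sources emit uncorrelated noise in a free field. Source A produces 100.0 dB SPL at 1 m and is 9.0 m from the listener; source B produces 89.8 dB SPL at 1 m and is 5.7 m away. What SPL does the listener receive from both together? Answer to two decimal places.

At the listener: L_A = 100.0 − 20·log₁₀(9.0) = 80.915 dB; L_B = 89.8 − 20·log₁₀(5.7) = 74.683 dB.
Combined: 10·log₁₀(10^(80.915/10)+10^(74.683/10)) = 81.84 dB SPL.

81.84 dB SPL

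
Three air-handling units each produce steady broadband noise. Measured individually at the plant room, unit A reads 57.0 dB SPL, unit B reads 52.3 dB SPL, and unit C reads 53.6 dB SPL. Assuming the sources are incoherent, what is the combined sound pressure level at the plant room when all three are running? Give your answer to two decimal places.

59.54 dB SPL

Uncorrelated sources add in intensity (power), not in dB.
L_total = 10·log₁₀(10^(57.0/10) + 10^(52.3/10) + 10^(53.6/10)) = 10·log₁₀(900100) = 59.54 dB SPL.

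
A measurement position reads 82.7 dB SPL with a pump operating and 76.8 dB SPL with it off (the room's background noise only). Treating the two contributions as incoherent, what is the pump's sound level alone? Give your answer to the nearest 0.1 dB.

Remove the background by subtracting linear intensities:
L_src = 10·log₁₀(10^(82.7/10) − 10^(76.8/10)) = 10·log₁₀(138300000) = 81.4 dB SPL.

81.4 dB SPL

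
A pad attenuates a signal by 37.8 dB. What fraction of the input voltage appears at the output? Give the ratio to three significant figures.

0.0129

Voltage ratio = 10^(dB/20).
10^(-37.8/20) = 10^(-1.890) = 0.0129.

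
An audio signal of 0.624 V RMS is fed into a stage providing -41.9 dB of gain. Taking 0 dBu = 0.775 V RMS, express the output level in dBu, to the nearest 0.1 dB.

-43.8 dBu

Input level: 20·log₁₀(0.624/0.775) = -1.88 dBu.
Output: -1.88 − 41.9 = -43.8 dBu.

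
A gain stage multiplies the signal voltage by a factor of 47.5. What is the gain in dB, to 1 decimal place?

33.5 dB

Voltage is an amplitude quantity, so gain = 20·log₁₀(V_out/V_in).
20·log₁₀(47.5) = 33.5 dB.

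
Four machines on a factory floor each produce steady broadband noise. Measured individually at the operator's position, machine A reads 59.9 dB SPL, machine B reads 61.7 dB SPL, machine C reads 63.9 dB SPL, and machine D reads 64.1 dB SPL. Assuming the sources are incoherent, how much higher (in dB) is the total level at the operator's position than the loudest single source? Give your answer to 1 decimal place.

4.6 dB

Add the sources as powers (linear), then convert back to dB:
L_total = 10·log₁₀(10^(59.9/10) + 10^(61.7/10) + 10^(63.9/10) + 10^(64.1/10)) = 68.74 dB SPL.
Excess over the loudest (64.1 dB): 68.74 − 64.1 = 4.6 dB.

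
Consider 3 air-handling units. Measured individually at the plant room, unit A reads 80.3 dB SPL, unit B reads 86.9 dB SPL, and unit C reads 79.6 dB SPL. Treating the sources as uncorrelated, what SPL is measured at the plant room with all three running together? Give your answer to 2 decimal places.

88.38 dB SPL

Uncorrelated sources add in intensity (power), not in dB.
L_total = 10·log₁₀(10^(80.3/10) + 10^(86.9/10) + 10^(79.6/10)) = 10·log₁₀(688100000) = 88.38 dB SPL.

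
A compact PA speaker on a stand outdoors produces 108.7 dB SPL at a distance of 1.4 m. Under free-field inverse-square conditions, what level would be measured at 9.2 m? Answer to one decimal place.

For a point source in a free field, ΔL = −20·log₁₀(d₂/d₁).
ΔL = −20·log₁₀(9.2/1.4) = -16.35 dB, so L₂ = 108.7 + (-16.35) = 92.3 dB SPL.

92.3 dB SPL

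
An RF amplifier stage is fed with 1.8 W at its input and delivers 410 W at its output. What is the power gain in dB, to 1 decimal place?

23.6 dB

Power is a power quantity, so gain = 10·log₁₀(P_out/P_in).
10·log₁₀(410/1.8) = 10·log₁₀(227.8) = 23.6 dB.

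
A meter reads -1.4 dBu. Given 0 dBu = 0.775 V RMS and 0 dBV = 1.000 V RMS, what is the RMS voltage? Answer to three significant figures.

V = 0.775 V × 10^(-1.4/20).
= 0.775 × 0.8511 = 0.660 V.

0.660 V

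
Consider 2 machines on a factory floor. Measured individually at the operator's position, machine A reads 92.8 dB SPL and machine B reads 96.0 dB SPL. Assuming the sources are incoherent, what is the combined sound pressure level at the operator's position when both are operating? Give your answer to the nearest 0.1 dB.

Uncorrelated sources add in intensity (power), not in dB.
L_total = 10·log₁₀(10^(92.8/10) + 10^(96.0/10)) = 10·log₁₀(5887000000) = 97.7 dB SPL.

97.7 dB SPL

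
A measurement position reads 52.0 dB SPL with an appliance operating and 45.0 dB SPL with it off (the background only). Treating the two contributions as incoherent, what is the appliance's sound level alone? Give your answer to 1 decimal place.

Remove the background by subtracting linear intensities:
L_src = 10·log₁₀(10^(52.0/10) − 10^(45.0/10)) = 10·log₁₀(126900) = 51.0 dB SPL.

51.0 dB SPL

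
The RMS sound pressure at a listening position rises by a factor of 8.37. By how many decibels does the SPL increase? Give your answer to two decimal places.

Sound pressure is an amplitude quantity: ΔL = 20·log₁₀(p₂/p₁).
20·log₁₀(8.37) = 18.45 dB.

18.45 dB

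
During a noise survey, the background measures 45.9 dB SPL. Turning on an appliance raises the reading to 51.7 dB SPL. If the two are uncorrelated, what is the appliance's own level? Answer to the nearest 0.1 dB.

Background correction is a power subtraction:
L_src = 10·log₁₀(10^(51.7/10) − 10^(45.9/10)) = 10·log₁₀(109000) = 50.4 dB SPL.

50.4 dB SPL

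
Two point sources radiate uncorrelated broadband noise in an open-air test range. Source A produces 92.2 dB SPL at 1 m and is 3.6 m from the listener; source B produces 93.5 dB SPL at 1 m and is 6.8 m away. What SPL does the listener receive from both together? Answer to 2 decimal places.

At the listener: L_A = 92.2 − 20·log₁₀(3.6) = 81.074 dB; L_B = 93.5 − 20·log₁₀(6.8) = 76.850 dB.
Combined: 10·log₁₀(10^(81.074/10)+10^(76.850/10)) = 82.47 dB SPL.

82.47 dB SPL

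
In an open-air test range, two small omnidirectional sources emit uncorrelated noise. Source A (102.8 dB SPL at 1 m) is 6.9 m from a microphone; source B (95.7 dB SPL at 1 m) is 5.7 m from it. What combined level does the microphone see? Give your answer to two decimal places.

87.11 dB SPL

At the listener: L_A = 102.8 − 20·log₁₀(6.9) = 86.023 dB; L_B = 95.7 − 20·log₁₀(5.7) = 80.583 dB.
Combined: 10·log₁₀(10^(86.023/10)+10^(80.583/10)) = 87.11 dB SPL.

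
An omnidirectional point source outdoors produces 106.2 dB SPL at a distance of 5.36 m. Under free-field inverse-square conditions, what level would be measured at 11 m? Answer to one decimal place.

For a point source in a free field, ΔL = −20·log₁₀(d₂/d₁).
ΔL = −20·log₁₀(11/5.36) = -6.24 dB, so L₂ = 106.2 + (-6.24) = 100.0 dB SPL.

100.0 dB SPL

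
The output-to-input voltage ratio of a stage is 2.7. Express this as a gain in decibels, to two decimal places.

8.63 dB

For a voltage ratio, dB = 20·log₁₀(V₂/V₁).
20·log₁₀(2.7) = 8.63 dB.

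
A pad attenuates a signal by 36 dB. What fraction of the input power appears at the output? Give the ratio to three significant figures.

Power ratio = 10^(dB/10).
10^(-36/10) = 10^(-3.600) = 0.000251.

0.000251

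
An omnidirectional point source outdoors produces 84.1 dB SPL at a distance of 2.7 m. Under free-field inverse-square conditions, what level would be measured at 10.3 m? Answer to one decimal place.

72.5 dB SPL

Inverse-square spreading gives ΔL = −20·log₁₀(d₂/d₁).
ΔL = −20·log₁₀(10.3/2.7) = -11.63 dB, so L₂ = 84.1 + (-11.63) = 72.5 dB SPL.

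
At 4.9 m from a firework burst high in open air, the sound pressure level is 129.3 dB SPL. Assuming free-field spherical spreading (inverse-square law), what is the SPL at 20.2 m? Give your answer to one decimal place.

For a point source in a free field, ΔL = −20·log₁₀(d₂/d₁).
ΔL = −20·log₁₀(20.2/4.9) = -12.30 dB, so L₂ = 129.3 + (-12.30) = 117.0 dB SPL.

117.0 dB SPL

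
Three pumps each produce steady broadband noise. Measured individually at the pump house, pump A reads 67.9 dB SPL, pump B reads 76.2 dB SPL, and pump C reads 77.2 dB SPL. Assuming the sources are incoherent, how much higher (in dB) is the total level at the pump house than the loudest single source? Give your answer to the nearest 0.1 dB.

2.8 dB

Uncorrelated sources add in intensity (power), not in dB.
L_total = 10·log₁₀(10^(67.9/10) + 10^(76.2/10) + 10^(77.2/10)) = 80.01 dB SPL.
Excess over the loudest (77.2 dB): 80.01 − 77.2 = 2.8 dB.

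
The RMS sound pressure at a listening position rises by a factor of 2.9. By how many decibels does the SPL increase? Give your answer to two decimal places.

9.25 dB

Sound pressure is an amplitude quantity: ΔL = 20·log₁₀(p₂/p₁).
20·log₁₀(2.9) = 9.25 dB.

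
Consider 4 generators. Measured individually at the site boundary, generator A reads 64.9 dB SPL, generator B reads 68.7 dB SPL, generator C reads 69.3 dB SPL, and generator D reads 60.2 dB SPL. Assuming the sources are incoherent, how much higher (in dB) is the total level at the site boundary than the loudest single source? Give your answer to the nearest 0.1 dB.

Add the sources as powers (linear), then convert back to dB:
L_total = 10·log₁₀(10^(64.9/10) + 10^(68.7/10) + 10^(69.3/10) + 10^(60.2/10)) = 73.02 dB SPL.
Excess over the loudest (69.3 dB): 73.02 − 69.3 = 3.7 dB.

3.7 dB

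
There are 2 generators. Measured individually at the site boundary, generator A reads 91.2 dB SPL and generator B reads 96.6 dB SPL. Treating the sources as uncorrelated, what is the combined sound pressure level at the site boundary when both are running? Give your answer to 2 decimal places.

97.70 dB SPL

Uncorrelated sources add in intensity (power), not in dB.
L_total = 10·log₁₀(10^(91.2/10) + 10^(96.6/10)) = 10·log₁₀(5889000000) = 97.70 dB SPL.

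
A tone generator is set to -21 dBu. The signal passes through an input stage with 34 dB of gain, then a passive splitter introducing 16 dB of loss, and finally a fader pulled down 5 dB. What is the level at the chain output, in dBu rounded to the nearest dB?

Gain stages sum in dB:
-21 + 34 − 16 − 5 = -8 dBu.

-8 dBu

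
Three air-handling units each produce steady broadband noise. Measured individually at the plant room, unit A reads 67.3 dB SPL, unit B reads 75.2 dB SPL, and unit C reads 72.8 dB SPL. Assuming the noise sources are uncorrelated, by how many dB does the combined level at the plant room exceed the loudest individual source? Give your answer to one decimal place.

Incoherent sources sum as intensities:
L_total = 10·log₁₀(10^(67.3/10) + 10^(75.2/10) + 10^(72.8/10)) = 77.60 dB SPL.
Excess over the loudest (75.2 dB): 77.60 − 75.2 = 2.4 dB.

2.4 dB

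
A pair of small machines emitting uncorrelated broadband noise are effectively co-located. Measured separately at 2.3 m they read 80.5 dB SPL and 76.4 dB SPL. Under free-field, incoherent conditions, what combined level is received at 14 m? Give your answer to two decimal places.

66.24 dB SPL

Combined at 2.3 m: 10·log₁₀(10^(80.5/10)+10^(76.4/10)) = 81.927 dB SPL.
Then apply −20·log₁₀(14/2.3) = -15.688 dB → 66.24 dB SPL.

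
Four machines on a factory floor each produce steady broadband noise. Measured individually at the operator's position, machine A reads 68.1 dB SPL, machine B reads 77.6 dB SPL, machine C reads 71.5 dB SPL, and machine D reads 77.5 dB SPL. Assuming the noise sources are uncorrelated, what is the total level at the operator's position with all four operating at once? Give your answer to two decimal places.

Add the sources as powers (linear), then convert back to dB:
L_total = 10·log₁₀(10^(68.1/10) + 10^(77.6/10) + 10^(71.5/10) + 10^(77.5/10)) = 10·log₁₀(134400000) = 81.28 dB SPL.

81.28 dB SPL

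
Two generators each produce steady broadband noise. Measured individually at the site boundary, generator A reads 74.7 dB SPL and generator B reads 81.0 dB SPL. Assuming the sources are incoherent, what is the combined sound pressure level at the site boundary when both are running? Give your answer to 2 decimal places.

Uncorrelated sources add in intensity (power), not in dB.
L_total = 10·log₁₀(10^(74.7/10) + 10^(81.0/10)) = 10·log₁₀(155400000) = 81.91 dB SPL.

81.91 dB SPL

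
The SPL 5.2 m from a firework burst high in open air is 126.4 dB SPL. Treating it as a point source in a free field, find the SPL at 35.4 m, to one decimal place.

109.7 dB SPL

Inverse-square spreading gives ΔL = −20·log₁₀(d₂/d₁).
ΔL = −20·log₁₀(35.4/5.2) = -16.66 dB, so L₂ = 126.4 + (-16.66) = 109.7 dB SPL.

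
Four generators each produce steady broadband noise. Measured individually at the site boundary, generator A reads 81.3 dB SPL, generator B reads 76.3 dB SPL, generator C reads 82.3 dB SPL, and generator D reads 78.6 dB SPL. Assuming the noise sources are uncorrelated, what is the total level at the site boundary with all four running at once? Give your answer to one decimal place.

Incoherent sources sum as intensities:
L_total = 10·log₁₀(10^(81.3/10) + 10^(76.3/10) + 10^(82.3/10) + 10^(78.6/10)) = 10·log₁₀(419800000) = 86.2 dB SPL.

86.2 dB SPL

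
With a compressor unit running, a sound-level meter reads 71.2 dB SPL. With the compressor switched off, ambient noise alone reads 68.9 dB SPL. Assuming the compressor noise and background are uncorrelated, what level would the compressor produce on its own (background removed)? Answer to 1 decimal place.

67.3 dB SPL

Remove the background by subtracting linear intensities:
L_src = 10·log₁₀(10^(71.2/10) − 10^(68.9/10)) = 10·log₁₀(5420000) = 67.3 dB SPL.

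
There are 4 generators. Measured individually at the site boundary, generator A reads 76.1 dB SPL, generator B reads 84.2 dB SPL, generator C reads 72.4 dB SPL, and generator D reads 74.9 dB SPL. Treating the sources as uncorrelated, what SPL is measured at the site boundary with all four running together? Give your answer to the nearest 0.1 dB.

85.5 dB SPL

Add the sources as powers (linear), then convert back to dB:
L_total = 10·log₁₀(10^(76.1/10) + 10^(84.2/10) + 10^(72.4/10) + 10^(74.9/10)) = 10·log₁₀(352000000) = 85.5 dB SPL.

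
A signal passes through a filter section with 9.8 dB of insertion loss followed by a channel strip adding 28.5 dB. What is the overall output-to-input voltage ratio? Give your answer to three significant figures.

8.61

Net gain = (−9.8) + 28.5 = 18.7 dB.
Voltage ratio = 10^(18.7/20) = 8.61.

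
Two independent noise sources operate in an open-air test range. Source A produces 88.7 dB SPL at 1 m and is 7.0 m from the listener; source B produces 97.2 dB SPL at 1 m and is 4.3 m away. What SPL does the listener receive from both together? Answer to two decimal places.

At the listener: L_A = 88.7 − 20·log₁₀(7.0) = 71.798 dB; L_B = 97.2 − 20·log₁₀(4.3) = 84.531 dB.
Combined: 10·log₁₀(10^(71.798/10)+10^(84.531/10)) = 84.76 dB SPL.

84.76 dB SPL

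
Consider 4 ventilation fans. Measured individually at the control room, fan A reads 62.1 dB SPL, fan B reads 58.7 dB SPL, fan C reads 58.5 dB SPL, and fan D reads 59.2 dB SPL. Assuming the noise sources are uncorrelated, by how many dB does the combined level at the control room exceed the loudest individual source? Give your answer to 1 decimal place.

3.8 dB

Uncorrelated sources add in intensity (power), not in dB.
L_total = 10·log₁₀(10^(62.1/10) + 10^(58.7/10) + 10^(58.5/10) + 10^(59.2/10)) = 65.91 dB SPL.
Excess over the loudest (62.1 dB): 65.91 − 62.1 = 3.8 dB.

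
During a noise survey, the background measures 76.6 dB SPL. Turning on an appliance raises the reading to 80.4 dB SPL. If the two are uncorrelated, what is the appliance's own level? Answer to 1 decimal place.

78.1 dB SPL

Subtract intensities: L_src = 10·log₁₀(10^(L_total/10) − 10^(L_bg/10)).
L_src = 10·log₁₀(10^(80.4/10) − 10^(76.6/10)) = 10·log₁₀(63940000) = 78.1 dB SPL.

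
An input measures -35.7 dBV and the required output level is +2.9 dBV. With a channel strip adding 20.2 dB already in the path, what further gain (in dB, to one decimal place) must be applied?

The required make-up gain is the shortfall in the dB sum.
G = +2.9 − (-35.7) − 20.2 = 18.4 dB.

18.4 dB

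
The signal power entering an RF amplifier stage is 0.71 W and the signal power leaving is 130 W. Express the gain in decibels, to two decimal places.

22.63 dB

Power is a power quantity, so gain = 10·log₁₀(P_out/P_in).
10·log₁₀(130/0.71) = 10·log₁₀(183.1) = 22.63 dB.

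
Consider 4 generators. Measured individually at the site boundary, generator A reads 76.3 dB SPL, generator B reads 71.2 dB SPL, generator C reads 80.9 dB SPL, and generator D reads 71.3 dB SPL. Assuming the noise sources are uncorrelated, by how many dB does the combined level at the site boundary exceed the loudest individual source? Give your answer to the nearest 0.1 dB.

1.9 dB

Uncorrelated sources add in intensity (power), not in dB.
L_total = 10·log₁₀(10^(76.3/10) + 10^(71.2/10) + 10^(80.9/10) + 10^(71.3/10)) = 82.84 dB SPL.
Excess over the loudest (80.9 dB): 82.84 − 80.9 = 1.9 dB.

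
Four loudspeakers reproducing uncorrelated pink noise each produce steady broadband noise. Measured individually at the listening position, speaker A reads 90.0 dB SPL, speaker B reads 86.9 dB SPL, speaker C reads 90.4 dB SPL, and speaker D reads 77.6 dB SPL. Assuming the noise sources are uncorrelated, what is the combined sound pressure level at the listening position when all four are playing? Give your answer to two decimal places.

Add the sources as powers (linear), then convert back to dB:
L_total = 10·log₁₀(10^(90.0/10) + 10^(86.9/10) + 10^(90.4/10) + 10^(77.6/10)) = 10·log₁₀(2644000000) = 94.22 dB SPL.

94.22 dB SPL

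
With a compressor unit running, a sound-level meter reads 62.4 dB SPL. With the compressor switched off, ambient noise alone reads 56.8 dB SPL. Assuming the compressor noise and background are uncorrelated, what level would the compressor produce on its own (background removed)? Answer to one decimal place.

Background correction is a power subtraction:
L_src = 10·log₁₀(10^(62.4/10) − 10^(56.8/10)) = 10·log₁₀(1259000) = 61.0 dB SPL.

61.0 dB SPL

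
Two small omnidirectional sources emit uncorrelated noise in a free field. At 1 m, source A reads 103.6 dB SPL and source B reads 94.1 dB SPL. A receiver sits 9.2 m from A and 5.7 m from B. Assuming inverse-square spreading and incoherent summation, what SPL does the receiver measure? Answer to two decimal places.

85.44 dB SPL

At the listener: L_A = 103.6 − 20·log₁₀(9.2) = 84.324 dB; L_B = 94.1 − 20·log₁₀(5.7) = 78.983 dB.
Combined: 10·log₁₀(10^(84.324/10)+10^(78.983/10)) = 85.44 dB SPL.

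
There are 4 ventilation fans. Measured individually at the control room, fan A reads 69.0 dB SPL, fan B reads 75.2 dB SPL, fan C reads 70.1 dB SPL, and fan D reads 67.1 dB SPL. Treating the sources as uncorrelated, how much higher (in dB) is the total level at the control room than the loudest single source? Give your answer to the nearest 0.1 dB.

Uncorrelated sources add in intensity (power), not in dB.
L_total = 10·log₁₀(10^(69.0/10) + 10^(75.2/10) + 10^(70.1/10) + 10^(67.1/10)) = 77.51 dB SPL.
Excess over the loudest (75.2 dB): 77.51 − 75.2 = 2.3 dB.

2.3 dB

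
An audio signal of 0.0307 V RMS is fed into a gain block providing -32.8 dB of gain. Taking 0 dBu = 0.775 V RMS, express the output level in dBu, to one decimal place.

-60.8 dBu

Input level: 20·log₁₀(0.0307/0.775) = -28.04 dBu.
Output: -28.04 − 32.8 = -60.8 dBu.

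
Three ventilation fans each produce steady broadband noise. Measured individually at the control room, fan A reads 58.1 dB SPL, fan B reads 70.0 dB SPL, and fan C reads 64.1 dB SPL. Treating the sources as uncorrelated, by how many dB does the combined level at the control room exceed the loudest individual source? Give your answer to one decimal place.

1.2 dB

Add the sources as powers (linear), then convert back to dB:
L_total = 10·log₁₀(10^(58.1/10) + 10^(70.0/10) + 10^(64.1/10)) = 71.21 dB SPL.
Excess over the loudest (70.0 dB): 71.21 − 70.0 = 1.2 dB.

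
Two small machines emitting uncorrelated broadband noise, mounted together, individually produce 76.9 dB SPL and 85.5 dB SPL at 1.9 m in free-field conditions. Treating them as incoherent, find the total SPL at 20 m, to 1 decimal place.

65.6 dB SPL

Combined at 1.9 m: 10·log₁₀(10^(76.9/10)+10^(85.5/10)) = 86.06 dB SPL.
Then apply −20·log₁₀(20/1.9) = -20.45 dB → 65.6 dB SPL.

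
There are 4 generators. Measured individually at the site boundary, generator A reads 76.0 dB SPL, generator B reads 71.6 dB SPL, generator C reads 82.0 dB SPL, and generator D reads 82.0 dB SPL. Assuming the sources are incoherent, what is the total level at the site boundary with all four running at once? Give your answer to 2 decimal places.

85.70 dB SPL

Uncorrelated sources add in intensity (power), not in dB.
L_total = 10·log₁₀(10^(76.0/10) + 10^(71.6/10) + 10^(82.0/10) + 10^(82.0/10)) = 10·log₁₀(371200000) = 85.70 dB SPL.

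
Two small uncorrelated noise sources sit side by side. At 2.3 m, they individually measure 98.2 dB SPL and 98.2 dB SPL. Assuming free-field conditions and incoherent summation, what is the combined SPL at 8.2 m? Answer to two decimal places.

Combined at 2.3 m: 10·log₁₀(10^(98.2/10)+10^(98.2/10)) = 101.210 dB SPL.
Then apply −20·log₁₀(8.2/2.3) = -11.042 dB → 90.17 dB SPL.

90.17 dB SPL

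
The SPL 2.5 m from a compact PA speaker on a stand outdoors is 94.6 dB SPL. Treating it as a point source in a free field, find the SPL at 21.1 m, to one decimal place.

76.1 dB SPL

Inverse-square spreading gives ΔL = −20·log₁₀(d₂/d₁).
ΔL = −20·log₁₀(21.1/2.5) = -18.53 dB, so L₂ = 94.6 + (-18.53) = 76.1 dB SPL.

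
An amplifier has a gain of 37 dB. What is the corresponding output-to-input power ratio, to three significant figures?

5010

Power ratio = 10^(dB/10).
10^(37/10) = 10^(3.700) = 5010.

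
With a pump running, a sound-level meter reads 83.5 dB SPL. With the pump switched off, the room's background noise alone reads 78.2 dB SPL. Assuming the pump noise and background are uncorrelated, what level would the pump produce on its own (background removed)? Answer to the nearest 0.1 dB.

Remove the background by subtracting linear intensities:
L_src = 10·log₁₀(10^(83.5/10) − 10^(78.2/10)) = 10·log₁₀(157800000) = 82.0 dB SPL.

82.0 dB SPL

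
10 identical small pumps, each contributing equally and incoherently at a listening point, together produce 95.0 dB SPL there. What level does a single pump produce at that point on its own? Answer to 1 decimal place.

85.0 dB SPL

10 equal incoherent sources add 10·log₁₀(10) = 10.00 dB over one source.
L_one = 95.0 − 10.00 = 85.0 dB SPL.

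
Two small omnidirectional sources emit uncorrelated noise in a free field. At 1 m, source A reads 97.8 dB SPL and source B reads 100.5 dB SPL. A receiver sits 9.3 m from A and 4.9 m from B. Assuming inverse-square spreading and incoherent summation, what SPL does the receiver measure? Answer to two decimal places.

87.30 dB SPL

At the listener: L_A = 97.8 − 20·log₁₀(9.3) = 78.430 dB; L_B = 100.5 − 20·log₁₀(4.9) = 86.696 dB.
Combined: 10·log₁₀(10^(78.430/10)+10^(86.696/10)) = 87.30 dB SPL.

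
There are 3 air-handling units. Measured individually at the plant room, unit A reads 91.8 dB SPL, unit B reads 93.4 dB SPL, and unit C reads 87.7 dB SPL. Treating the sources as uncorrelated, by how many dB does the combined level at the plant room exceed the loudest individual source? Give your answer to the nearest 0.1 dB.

Uncorrelated sources add in intensity (power), not in dB.
L_total = 10·log₁₀(10^(91.8/10) + 10^(93.4/10) + 10^(87.7/10)) = 96.32 dB SPL.
Excess over the loudest (93.4 dB): 96.32 − 93.4 = 2.9 dB.

2.9 dB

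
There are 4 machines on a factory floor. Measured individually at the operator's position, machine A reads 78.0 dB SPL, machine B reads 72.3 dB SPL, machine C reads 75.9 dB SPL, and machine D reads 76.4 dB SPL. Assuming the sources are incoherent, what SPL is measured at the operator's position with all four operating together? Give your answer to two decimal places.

82.11 dB SPL

Incoherent sources sum as intensities:
L_total = 10·log₁₀(10^(78.0/10) + 10^(72.3/10) + 10^(75.9/10) + 10^(76.4/10)) = 10·log₁₀(162600000) = 82.11 dB SPL.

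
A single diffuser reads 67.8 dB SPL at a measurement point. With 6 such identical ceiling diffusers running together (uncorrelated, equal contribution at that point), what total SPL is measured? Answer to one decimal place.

6 equal incoherent sources raise the level by 10·log₁₀(6) = 7.78 dB.
L_total = 67.8 + 7.78 = 75.6 dB SPL.

75.6 dB SPL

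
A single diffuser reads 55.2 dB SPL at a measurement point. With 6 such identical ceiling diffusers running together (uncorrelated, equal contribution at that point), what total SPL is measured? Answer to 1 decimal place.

63.0 dB SPL

6 equal incoherent sources raise the level by 10·log₁₀(6) = 7.78 dB.
L_total = 55.2 + 7.78 = 63.0 dB SPL.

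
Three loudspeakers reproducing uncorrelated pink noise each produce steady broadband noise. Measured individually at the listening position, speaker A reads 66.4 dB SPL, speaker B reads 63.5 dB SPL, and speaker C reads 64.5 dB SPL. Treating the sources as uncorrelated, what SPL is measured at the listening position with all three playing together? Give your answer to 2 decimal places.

69.74 dB SPL

Incoherent sources sum as intensities:
L_total = 10·log₁₀(10^(66.4/10) + 10^(63.5/10) + 10^(64.5/10)) = 10·log₁₀(9422000) = 69.74 dB SPL.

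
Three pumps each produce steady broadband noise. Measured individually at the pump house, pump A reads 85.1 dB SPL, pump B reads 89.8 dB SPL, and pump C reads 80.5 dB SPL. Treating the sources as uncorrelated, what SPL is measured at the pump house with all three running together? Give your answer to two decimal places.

Incoherent sources sum as intensities:
L_total = 10·log₁₀(10^(85.1/10) + 10^(89.8/10) + 10^(80.5/10)) = 10·log₁₀(1391000000) = 91.43 dB SPL.

91.43 dB SPL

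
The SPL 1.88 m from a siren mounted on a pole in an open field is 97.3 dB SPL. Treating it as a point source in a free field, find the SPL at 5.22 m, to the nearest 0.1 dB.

88.4 dB SPL

Free-field point source: level drops by 20·log₁₀ of the distance ratio.
ΔL = −20·log₁₀(5.22/1.88) = -8.87 dB, so L₂ = 97.3 + (-8.87) = 88.4 dB SPL.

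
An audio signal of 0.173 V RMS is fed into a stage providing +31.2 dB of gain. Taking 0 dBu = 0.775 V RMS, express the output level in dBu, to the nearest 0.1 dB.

+18.2 dBu

Input level: 20·log₁₀(0.173/0.775) = -13.03 dBu.
Output: -13.03 + 31.2 = +18.2 dBu.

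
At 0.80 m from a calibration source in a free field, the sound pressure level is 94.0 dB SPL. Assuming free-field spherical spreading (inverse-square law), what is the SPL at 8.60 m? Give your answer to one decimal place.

73.4 dB SPL

Free-field point source: level drops by 20·log₁₀ of the distance ratio.
ΔL = −20·log₁₀(8.60/0.80) = -20.63 dB, so L₂ = 94.0 + (-20.63) = 73.4 dB SPL.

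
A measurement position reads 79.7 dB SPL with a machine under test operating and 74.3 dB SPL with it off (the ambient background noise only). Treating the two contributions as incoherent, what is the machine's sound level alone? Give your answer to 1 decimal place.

78.2 dB SPL

Remove the background by subtracting linear intensities:
L_src = 10·log₁₀(10^(79.7/10) − 10^(74.3/10)) = 10·log₁₀(66410000) = 78.2 dB SPL.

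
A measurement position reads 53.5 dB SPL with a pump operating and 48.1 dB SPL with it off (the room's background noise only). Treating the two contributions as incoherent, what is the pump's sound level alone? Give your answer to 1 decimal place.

52.0 dB SPL

Background correction is a power subtraction:
L_src = 10·log₁₀(10^(53.5/10) − 10^(48.1/10)) = 10·log₁₀(159300) = 52.0 dB SPL.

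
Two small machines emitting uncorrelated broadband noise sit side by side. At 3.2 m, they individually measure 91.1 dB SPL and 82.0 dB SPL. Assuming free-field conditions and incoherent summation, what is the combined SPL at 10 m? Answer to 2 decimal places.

81.71 dB SPL

Combined at 3.2 m: 10·log₁₀(10^(91.1/10)+10^(82.0/10)) = 91.604 dB SPL.
Then apply −20·log₁₀(10/3.2) = -9.897 dB → 81.71 dB SPL.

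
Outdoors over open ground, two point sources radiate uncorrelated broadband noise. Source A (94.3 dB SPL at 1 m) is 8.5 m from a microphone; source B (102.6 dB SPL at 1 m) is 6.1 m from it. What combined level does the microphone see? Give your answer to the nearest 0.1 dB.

At the listener: L_A = 94.3 − 20·log₁₀(8.5) = 75.71 dB; L_B = 102.6 − 20·log₁₀(6.1) = 86.89 dB.
Combined: 10·log₁₀(10^(75.71/10)+10^(86.89/10)) = 87.2 dB SPL.

87.2 dB SPL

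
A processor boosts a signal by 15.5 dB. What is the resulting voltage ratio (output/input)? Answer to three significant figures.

5.96

Voltage ratio = 10^(dB/20).
10^(15.5/20) = 10^(0.7750) = 5.96.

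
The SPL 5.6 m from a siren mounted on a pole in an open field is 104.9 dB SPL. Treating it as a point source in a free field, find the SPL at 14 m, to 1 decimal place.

96.9 dB SPL

For a point source in a free field, ΔL = −20·log₁₀(d₂/d₁).
ΔL = −20·log₁₀(14/5.6) = -7.96 dB, so L₂ = 104.9 + (-7.96) = 96.9 dB SPL.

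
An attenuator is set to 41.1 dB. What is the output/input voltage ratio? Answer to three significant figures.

Voltage ratio = 10^(dB/20).
10^(-41.1/20) = 10^(-2.055) = 0.00881.

0.00881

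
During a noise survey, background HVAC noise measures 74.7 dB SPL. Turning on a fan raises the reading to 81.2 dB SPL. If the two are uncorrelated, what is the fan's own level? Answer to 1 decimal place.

80.1 dB SPL

Remove the background by subtracting linear intensities:
L_src = 10·log₁₀(10^(81.2/10) − 10^(74.7/10)) = 10·log₁₀(102300000) = 80.1 dB SPL.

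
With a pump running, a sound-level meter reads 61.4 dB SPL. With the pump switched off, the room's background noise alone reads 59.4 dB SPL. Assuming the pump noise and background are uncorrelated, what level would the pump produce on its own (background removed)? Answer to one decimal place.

Subtract intensities: L_src = 10·log₁₀(10^(L_total/10) − 10^(L_bg/10)).
L_src = 10·log₁₀(10^(61.4/10) − 10^(59.4/10)) = 10·log₁₀(509400) = 57.1 dB SPL.

57.1 dB SPL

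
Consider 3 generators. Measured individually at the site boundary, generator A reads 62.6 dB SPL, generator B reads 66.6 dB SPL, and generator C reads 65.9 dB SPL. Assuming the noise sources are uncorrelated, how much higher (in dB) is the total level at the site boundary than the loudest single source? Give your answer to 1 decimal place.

Incoherent sources sum as intensities:
L_total = 10·log₁₀(10^(62.6/10) + 10^(66.6/10) + 10^(65.9/10)) = 70.12 dB SPL.
Excess over the loudest (66.6 dB): 70.12 − 66.6 = 3.5 dB.

3.5 dB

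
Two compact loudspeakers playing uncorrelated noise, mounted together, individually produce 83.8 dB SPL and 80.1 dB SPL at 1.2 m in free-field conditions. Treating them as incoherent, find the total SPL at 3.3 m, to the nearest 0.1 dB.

76.6 dB SPL

Combined at 1.2 m: 10·log₁₀(10^(83.8/10)+10^(80.1/10)) = 85.34 dB SPL.
Then apply −20·log₁₀(3.3/1.2) = -8.79 dB → 76.6 dB SPL.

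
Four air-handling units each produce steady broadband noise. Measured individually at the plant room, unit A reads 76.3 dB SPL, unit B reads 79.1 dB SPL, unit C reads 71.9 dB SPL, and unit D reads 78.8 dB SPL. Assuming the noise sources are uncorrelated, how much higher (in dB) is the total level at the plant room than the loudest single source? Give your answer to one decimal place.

4.2 dB

Uncorrelated sources add in intensity (power), not in dB.
L_total = 10·log₁₀(10^(76.3/10) + 10^(79.1/10) + 10^(71.9/10) + 10^(78.8/10)) = 83.33 dB SPL.
Excess over the loudest (79.1 dB): 83.33 − 79.1 = 4.2 dB.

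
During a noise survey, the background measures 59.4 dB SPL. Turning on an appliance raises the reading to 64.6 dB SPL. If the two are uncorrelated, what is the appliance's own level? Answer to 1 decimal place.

63.0 dB SPL

Remove the background by subtracting linear intensities:
L_src = 10·log₁₀(10^(64.6/10) − 10^(59.4/10)) = 10·log₁₀(2013000) = 63.0 dB SPL.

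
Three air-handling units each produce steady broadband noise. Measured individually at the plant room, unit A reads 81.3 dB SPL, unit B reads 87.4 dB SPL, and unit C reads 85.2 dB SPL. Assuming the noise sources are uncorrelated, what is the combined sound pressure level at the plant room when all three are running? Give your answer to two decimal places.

Uncorrelated sources add in intensity (power), not in dB.
L_total = 10·log₁₀(10^(81.3/10) + 10^(87.4/10) + 10^(85.2/10)) = 10·log₁₀(1016000000) = 90.07 dB SPL.

90.07 dB SPL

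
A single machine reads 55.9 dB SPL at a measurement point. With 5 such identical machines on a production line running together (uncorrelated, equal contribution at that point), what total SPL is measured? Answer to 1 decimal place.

5 equal incoherent sources raise the level by 10·log₁₀(5) = 6.99 dB.
L_total = 55.9 + 6.99 = 62.9 dB SPL.

62.9 dB SPL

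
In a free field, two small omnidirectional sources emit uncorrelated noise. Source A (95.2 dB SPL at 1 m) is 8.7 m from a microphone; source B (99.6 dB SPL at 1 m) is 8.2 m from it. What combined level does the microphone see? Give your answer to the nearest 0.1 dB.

82.5 dB SPL

At the listener: L_A = 95.2 − 20·log₁₀(8.7) = 76.41 dB; L_B = 99.6 − 20·log₁₀(8.2) = 81.32 dB.
Combined: 10·log₁₀(10^(76.41/10)+10^(81.32/10)) = 82.5 dB SPL.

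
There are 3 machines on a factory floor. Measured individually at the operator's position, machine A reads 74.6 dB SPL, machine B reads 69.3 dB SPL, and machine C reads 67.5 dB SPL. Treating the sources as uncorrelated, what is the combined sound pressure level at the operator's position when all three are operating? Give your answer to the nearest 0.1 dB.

76.3 dB SPL

Add the sources as powers (linear), then convert back to dB:
L_total = 10·log₁₀(10^(74.6/10) + 10^(69.3/10) + 10^(67.5/10)) = 10·log₁₀(42980000) = 76.3 dB SPL.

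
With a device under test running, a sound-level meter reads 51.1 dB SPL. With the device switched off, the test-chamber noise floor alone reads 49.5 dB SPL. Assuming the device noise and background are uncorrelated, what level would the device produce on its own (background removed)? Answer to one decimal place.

46.0 dB SPL

Remove the background by subtracting linear intensities:
L_src = 10·log₁₀(10^(51.1/10) − 10^(49.5/10)) = 10·log₁₀(39700) = 46.0 dB SPL.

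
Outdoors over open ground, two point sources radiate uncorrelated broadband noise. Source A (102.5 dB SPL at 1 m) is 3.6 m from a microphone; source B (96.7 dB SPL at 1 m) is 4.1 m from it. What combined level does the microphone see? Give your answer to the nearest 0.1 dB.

92.2 dB SPL

At the listener: L_A = 102.5 − 20·log₁₀(3.6) = 91.37 dB; L_B = 96.7 − 20·log₁₀(4.1) = 84.44 dB.
Combined: 10·log₁₀(10^(91.37/10)+10^(84.44/10)) = 92.2 dB SPL.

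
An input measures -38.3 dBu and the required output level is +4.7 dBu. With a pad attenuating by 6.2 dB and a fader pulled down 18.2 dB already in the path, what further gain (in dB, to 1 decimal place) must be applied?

67.4 dB

The required make-up gain is the shortfall in the dB sum.
G = +4.7 − (-38.3) + 6.2 + 18.2 = 67.4 dB.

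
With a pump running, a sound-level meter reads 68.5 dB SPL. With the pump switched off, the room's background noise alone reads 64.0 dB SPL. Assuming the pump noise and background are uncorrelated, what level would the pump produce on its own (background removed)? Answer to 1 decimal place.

Subtract intensities: L_src = 10·log₁₀(10^(L_total/10) − 10^(L_bg/10)).
L_src = 10·log₁₀(10^(68.5/10) − 10^(64.0/10)) = 10·log₁₀(4568000) = 66.6 dB SPL.

66.6 dB SPL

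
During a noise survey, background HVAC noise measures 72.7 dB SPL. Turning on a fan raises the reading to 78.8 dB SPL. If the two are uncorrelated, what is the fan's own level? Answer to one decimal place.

77.6 dB SPL

Background correction is a power subtraction:
L_src = 10·log₁₀(10^(78.8/10) − 10^(72.7/10)) = 10·log₁₀(57240000) = 77.6 dB SPL.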